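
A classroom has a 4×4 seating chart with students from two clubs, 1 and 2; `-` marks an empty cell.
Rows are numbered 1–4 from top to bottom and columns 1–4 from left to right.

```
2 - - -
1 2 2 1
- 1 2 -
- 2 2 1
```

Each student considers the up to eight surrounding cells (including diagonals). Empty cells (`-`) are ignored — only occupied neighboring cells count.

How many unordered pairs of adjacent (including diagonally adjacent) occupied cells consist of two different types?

Scan each occupied cell's neighbors to the right and below (and the two forward diagonals) so each pair is counted once.
From row 1: 1 unlike of 2 pairs (running 1/2).
From row 2: 5 unlike of 9 pairs (running 6/11).
From row 3: 4 unlike of 6 pairs (running 10/17).
From row 4: 1 unlike of 2 pairs (running 11/19).
Total adjacent occupied pairs: 19; unlike-type pairs: 11.

11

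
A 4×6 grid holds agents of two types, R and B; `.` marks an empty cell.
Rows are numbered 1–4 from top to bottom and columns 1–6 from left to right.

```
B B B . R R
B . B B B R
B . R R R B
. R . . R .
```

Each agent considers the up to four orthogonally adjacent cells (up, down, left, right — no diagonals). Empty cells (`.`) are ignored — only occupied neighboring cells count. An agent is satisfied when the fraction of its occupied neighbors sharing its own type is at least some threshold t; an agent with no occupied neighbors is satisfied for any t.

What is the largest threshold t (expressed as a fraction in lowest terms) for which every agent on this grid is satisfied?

(1,1)B 2/2
(1,2)B 2/2
(1,3)B 2/2
(1,5)R 1/2
(1,6)R 2/2
(2,1)B 2/2
(2,3)B 2/3
(2,4)B 2/3
(2,5)B 1/4
(2,6)R 1/3
(3,1)B 1/1
(3,3)R 1/2
(3,4)R 2/3
(3,5)R 2/4
(3,6)B 0/2
(4,2)R — no occupied neighbors
(4,5)R 1/1
The smallest same-type fraction is 0/2 at (3,6), which reduces to 0/1. Any threshold above that leaves this agent unsatisfied.

0/1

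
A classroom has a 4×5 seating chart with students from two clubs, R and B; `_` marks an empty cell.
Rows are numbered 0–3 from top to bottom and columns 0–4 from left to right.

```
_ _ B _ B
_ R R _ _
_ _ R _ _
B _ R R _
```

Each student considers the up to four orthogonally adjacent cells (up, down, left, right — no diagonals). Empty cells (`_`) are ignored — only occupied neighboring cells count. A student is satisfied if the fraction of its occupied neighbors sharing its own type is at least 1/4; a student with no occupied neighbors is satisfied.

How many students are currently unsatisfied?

(0,2)B 0/1 not
(0,4)B 0/0 satisfied
(1,1)R 1/1 satisfied
(1,2)R 2/3 satisfied
(2,2)R 2/2 satisfied
(3,0)B 0/0 satisfied
(3,2)R 2/2 satisfied
(3,3)R 1/1 satisfied
Unsatisfied: (0,2) — 1 in total.

1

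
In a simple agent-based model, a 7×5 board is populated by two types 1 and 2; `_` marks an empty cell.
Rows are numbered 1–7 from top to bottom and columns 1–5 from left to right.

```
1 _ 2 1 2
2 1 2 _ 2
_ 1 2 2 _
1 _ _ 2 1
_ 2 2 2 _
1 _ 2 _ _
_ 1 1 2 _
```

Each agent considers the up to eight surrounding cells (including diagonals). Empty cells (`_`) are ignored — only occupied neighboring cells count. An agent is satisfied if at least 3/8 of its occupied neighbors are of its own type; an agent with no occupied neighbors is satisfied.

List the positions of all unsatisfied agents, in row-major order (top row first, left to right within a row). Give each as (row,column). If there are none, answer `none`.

(1,3), (1,4), (2,1), (2,2), (4,5), (7,3)

Row 1: (1,1)1 1/2 ok · (1,3)2 1/3 unhappy · (1,4)1 0/4 unhappy · (1,5)2 1/2 ok
Row 2: (2,1)2 0/3 unhappy · (2,2)1 2/6 unhappy · (2,3)2 3/6 ok · (2,5)2 2/3 ok
Row 3: (3,2)1 2/5 ok · (3,3)2 3/5 ok · (3,4)2 4/5 ok
Row 4: (4,1)1 1/2 ok · (4,4)2 4/5 ok · (4,5)1 0/3 unhappy
Row 5: (5,2)2 2/4 ok · (5,3)2 4/4 ok · (5,4)2 3/4 ok
Row 6: (6,1)1 1/2 ok · (6,3)2 4/6 ok
Row 7: (7,2)1 2/3 ok · (7,3)1 1/3 unhappy · (7,4)2 1/2 ok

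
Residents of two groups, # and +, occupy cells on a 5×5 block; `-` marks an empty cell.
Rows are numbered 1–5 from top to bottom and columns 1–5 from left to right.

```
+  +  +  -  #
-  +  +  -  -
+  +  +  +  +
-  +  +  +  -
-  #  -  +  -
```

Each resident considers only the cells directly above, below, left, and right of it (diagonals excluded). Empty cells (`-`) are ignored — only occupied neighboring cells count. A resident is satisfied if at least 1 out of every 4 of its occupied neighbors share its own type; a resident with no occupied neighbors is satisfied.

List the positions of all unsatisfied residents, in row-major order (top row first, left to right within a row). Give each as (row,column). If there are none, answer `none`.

(5,2)

(1,1)+ 1/1 ok
(1,2)+ 3/3 ok
(1,3)+ 2/2 ok
(1,5)# 0/0 ok
(2,2)+ 3/3 ok
(2,3)+ 3/3 ok
(3,1)+ 1/1 ok
(3,2)+ 4/4 ok
(3,3)+ 4/4 ok
(3,4)+ 3/3 ok
(3,5)+ 1/1 ok
(4,2)+ 2/3 ok
(4,3)+ 3/3 ok
(4,4)+ 3/3 ok
(5,2)# 0/1 unhappy
(5,4)+ 1/1 ok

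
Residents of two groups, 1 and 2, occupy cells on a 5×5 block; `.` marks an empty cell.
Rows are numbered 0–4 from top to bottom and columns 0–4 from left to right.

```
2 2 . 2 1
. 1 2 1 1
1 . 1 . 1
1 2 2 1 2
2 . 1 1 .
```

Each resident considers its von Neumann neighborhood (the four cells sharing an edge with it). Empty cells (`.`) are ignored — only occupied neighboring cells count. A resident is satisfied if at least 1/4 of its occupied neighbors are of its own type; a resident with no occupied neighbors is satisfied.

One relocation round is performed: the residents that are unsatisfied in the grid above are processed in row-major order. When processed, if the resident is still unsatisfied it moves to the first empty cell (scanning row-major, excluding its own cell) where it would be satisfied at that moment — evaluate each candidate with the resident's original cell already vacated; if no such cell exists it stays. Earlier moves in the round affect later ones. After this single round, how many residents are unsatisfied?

Initially unsatisfied (in order): (0,3), (1,1), (1,2), (2,2), (3,4), (4,0).
  (0,3) → (0,2).
  (1,1) → (0,3).
  (1,2): now satisfied by earlier moves; stays.
  (2,2) → (1,0).
  (3,4) → (1,1).
  (4,0) → (2,1).
Resulting grid:
2 2 2 1 1
1 2 2 1 1
1 2 . . 1
1 2 2 1 .
. . 1 1 .
All satisfied now.

0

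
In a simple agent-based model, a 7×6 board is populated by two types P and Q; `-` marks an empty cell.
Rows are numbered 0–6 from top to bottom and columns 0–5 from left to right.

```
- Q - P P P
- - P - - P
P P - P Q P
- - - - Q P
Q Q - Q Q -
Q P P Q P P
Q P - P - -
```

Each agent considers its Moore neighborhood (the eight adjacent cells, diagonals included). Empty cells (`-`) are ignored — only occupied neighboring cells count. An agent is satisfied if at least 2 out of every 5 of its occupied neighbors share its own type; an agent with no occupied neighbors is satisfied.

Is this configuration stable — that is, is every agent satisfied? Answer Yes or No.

Row 0: (0,1)Q 0/1 unhappy · (0,3)P 2/2 ok · (0,4)P 3/3 ok · (0,5)P 2/2 ok
Row 1: (1,2)P 3/4 ok · (1,5)P 3/4 ok
Row 2: (2,0)P 1/1 ok · (2,1)P 2/2 ok · (2,3)P 1/3 unhappy · (2,4)Q 1/5 unhappy · (2,5)P 2/4 ok
Row 3: (3,4)Q 3/6 ok · (3,5)P 1/4 unhappy
Row 4: (4,0)Q 2/3 ok · (4,1)Q 2/4 ok · (4,3)Q 3/5 ok · (4,4)Q 3/6 ok
Row 5: (5,0)Q 3/5 ok · (5,1)P 2/6 unhappy · (5,2)P 3/6 ok · (5,3)Q 2/5 ok · (5,4)P 2/5 ok · (5,5)P 1/2 ok
Row 6: (6,0)Q 1/3 unhappy · (6,1)P 2/4 ok · (6,3)P 2/3 ok
For instance (0,1) has only 0/1 same-type neighbors, below 2/5.

No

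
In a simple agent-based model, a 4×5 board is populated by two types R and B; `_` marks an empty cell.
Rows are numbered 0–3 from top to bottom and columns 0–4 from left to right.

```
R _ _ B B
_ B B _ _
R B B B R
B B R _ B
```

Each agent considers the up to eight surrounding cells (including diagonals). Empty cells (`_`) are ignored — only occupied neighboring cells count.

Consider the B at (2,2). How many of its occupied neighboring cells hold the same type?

5

Occupied neighbors of (2,2): (1,1)=B, (1,2)=B, (2,1)=B, (2,3)=B, (3,1)=B, (3,2)=R.
Same type (B): 5 of 6.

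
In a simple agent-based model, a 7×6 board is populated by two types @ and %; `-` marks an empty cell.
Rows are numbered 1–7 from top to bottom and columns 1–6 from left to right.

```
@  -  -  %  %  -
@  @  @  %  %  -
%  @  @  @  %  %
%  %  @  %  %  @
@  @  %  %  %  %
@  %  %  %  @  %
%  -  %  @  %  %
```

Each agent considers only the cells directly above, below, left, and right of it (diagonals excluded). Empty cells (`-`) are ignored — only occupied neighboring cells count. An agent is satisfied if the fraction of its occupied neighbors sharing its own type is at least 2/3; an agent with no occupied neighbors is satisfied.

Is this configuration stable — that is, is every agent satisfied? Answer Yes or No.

No

(1,1)@ 1/1 ✓
(1,4)% 2/2 ✓
(1,5)% 2/2 ✓
(2,1)@ 2/3 ✓
(2,2)@ 3/3 ✓
(2,3)@ 2/3 ✓
(2,4)% 2/4 ✗
(2,5)% 3/3 ✓
(3,1)% 1/3 ✗
(3,2)@ 2/4 ✗
(3,3)@ 4/4 ✓
(3,4)@ 1/4 ✗
(3,5)% 3/4 ✓
(3,6)% 1/2 ✗
(4,1)% 2/3 ✓
(4,2)% 1/4 ✗
(4,3)@ 1/4 ✗
(4,4)% 2/4 ✗
(4,5)% 3/4 ✓
(4,6)@ 0/3 ✗
(5,1)@ 2/3 ✓
(5,2)@ 1/4 ✗
(5,3)% 2/4 ✗
(5,4)% 4/4 ✓
(5,5)% 3/4 ✓
(5,6)% 2/3 ✓
(6,1)@ 1/3 ✗
(6,2)% 1/3 ✗
(6,3)% 4/4 ✓
(6,4)% 2/4 ✗
(6,5)@ 0/4 ✗
(6,6)% 2/3 ✓
(7,1)% 0/1 ✗
(7,3)% 1/2 ✗
(7,4)@ 0/3 ✗
(7,5)% 1/3 ✗
(7,6)% 2/2 ✓
For instance (2,4) has only 2/4 same-type neighbors, below 2/3.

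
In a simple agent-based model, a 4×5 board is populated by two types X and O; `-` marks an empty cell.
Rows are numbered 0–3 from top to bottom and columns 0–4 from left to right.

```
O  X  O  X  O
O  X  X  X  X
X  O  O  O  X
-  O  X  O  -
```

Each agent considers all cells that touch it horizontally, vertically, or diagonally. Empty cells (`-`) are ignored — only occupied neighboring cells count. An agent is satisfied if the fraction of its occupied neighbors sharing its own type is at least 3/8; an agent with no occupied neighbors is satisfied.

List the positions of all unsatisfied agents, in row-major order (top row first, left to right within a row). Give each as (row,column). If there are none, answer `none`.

(0,0), (0,2), (0,4), (2,0), (2,3), (3,2)

Row 0: (0,0)O 1/3 not · (0,1)X 2/5 satisfied · (0,2)O 0/5 not · (0,3)X 3/5 satisfied · (0,4)O 0/3 not
Row 1: (1,0)O 2/5 satisfied · (1,1)X 3/8 satisfied · (1,2)X 4/8 satisfied · (1,3)X 4/8 satisfied · (1,4)X 3/5 satisfied
Row 2: (2,0)X 1/4 not · (2,1)O 3/7 satisfied · (2,2)O 4/8 satisfied · (2,3)O 2/7 not · (2,4)X 2/4 satisfied
Row 3: (3,1)O 2/4 satisfied · (3,2)X 0/5 not · (3,3)O 2/4 satisfied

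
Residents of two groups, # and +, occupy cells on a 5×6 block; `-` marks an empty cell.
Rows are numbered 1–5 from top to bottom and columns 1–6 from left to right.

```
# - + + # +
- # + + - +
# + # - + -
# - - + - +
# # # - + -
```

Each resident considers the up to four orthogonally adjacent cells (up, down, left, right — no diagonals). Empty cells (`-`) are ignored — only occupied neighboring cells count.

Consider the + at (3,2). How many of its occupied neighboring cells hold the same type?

Occupied neighbors of (3,2): (2,2)=#, (3,1)=#, (3,3)=#.
Same type (+): 0 of 3.

0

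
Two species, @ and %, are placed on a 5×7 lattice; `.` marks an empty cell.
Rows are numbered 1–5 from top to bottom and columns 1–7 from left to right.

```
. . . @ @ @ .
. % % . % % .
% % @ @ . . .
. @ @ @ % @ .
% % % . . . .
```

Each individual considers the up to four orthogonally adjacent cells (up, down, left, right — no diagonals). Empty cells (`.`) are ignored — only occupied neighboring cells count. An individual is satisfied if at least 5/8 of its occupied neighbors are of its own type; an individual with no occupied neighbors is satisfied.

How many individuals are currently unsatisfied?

Row 1: (1,4)@ 1/1 ✓ · (1,5)@ 2/3 ✓ · (1,6)@ 1/2 ✗
Row 2: (2,2)% 2/2 ✓ · (2,3)% 1/2 ✗ · (2,5)% 1/2 ✗ · (2,6)% 1/2 ✗
Row 3: (3,1)% 1/1 ✓ · (3,2)% 2/4 ✗ · (3,3)@ 2/4 ✗ · (3,4)@ 2/2 ✓
Row 4: (4,2)@ 1/3 ✗ · (4,3)@ 3/4 ✓ · (4,4)@ 2/3 ✓ · (4,5)% 0/2 ✗ · (4,6)@ 0/1 ✗
Row 5: (5,1)% 1/1 ✓ · (5,2)% 2/3 ✓ · (5,3)% 1/2 ✗
Unsatisfied: (1,6), (2,3), (2,5), (2,6), (3,2), (3,3), (4,2), (4,5), (4,6), (5,3) — 10 in total.

10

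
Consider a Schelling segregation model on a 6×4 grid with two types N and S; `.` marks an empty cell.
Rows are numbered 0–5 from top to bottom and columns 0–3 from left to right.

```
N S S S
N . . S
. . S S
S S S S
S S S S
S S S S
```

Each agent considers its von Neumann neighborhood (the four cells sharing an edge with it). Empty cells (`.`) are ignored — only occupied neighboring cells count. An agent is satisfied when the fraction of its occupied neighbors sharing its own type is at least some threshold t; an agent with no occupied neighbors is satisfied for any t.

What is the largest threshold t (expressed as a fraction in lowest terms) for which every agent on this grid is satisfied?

1/2

(0,0)N 1/2
(0,1)S 1/2
(0,2)S 2/2
(0,3)S 2/2
(1,0)N 1/1
(1,3)S 2/2
(2,2)S 2/2
(2,3)S 3/3
(3,0)S 2/2
(3,1)S 3/3
(3,2)S 4/4
(3,3)S 3/3
(4,0)S 3/3
(4,1)S 4/4
(4,2)S 4/4
(4,3)S 3/3
(5,0)S 2/2
(5,1)S 3/3
(5,2)S 3/3
(5,3)S 2/2
The smallest same-type fraction is 1/2 at (0,0), which reduces to 1/2. Any threshold above that leaves this agent unsatisfied.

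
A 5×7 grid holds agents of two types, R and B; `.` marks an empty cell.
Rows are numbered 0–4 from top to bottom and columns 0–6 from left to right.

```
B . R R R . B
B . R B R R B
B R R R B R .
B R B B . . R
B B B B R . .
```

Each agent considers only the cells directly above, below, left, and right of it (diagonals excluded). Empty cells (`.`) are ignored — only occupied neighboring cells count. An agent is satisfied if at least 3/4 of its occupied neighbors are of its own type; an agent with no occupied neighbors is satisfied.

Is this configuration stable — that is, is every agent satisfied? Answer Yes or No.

(0,0)B 1/1 ok
(0,2)R 2/2 ok
(0,3)R 2/3 unhappy
(0,4)R 2/2 ok
(0,6)B 1/1 ok
(1,0)B 2/2 ok
(1,2)R 2/3 unhappy
(1,3)B 0/4 unhappy
(1,4)R 2/4 unhappy
(1,5)R 2/3 unhappy
(1,6)B 1/2 unhappy
(2,0)B 2/3 unhappy
(2,1)R 2/3 unhappy
(2,2)R 3/4 ok
(2,3)R 1/4 unhappy
(2,4)B 0/3 unhappy
(2,5)R 1/2 unhappy
(3,0)B 2/3 unhappy
(3,1)R 1/4 unhappy
(3,2)B 2/4 unhappy
(3,3)B 2/3 unhappy
(3,6)R 0/0 ok
(4,0)B 2/2 ok
(4,1)B 2/3 unhappy
(4,2)B 3/3 ok
(4,3)B 2/3 unhappy
(4,4)R 0/1 unhappy
For instance (0,3) has only 2/3 same-type neighbors, below 3/4.

No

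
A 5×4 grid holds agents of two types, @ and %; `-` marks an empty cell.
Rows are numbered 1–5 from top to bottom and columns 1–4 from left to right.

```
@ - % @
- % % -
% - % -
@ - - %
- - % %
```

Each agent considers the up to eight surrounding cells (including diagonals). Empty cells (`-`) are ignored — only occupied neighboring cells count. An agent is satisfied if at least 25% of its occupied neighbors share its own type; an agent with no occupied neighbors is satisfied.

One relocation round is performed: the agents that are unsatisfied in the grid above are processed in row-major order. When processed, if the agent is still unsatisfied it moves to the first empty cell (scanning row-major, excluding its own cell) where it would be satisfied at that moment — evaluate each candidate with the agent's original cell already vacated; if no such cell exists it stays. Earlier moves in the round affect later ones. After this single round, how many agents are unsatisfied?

Initially unsatisfied (in order): (1,1), (1,4), (4,1).
  (1,1) → (2,4).
  (1,4): now satisfied by earlier moves; stays.
  (4,1) → (3,4).
Resulting grid:
- - % @
- % % @
% - % @
- - - %
- - % %
All satisfied now.

0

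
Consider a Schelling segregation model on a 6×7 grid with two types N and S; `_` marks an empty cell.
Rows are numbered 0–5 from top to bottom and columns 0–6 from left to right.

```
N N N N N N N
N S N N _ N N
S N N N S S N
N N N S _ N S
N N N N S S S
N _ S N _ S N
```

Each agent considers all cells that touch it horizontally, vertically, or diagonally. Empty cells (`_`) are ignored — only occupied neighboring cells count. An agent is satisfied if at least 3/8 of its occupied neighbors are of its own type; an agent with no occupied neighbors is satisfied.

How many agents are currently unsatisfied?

8

(0,0)N 2/3 satisfied
(0,1)N 4/5 satisfied
(0,2)N 4/5 satisfied
(0,3)N 4/4 satisfied
(0,4)N 4/4 satisfied
(0,5)N 4/4 satisfied
(0,6)N 3/3 satisfied
(1,0)N 3/5 satisfied
(1,1)S 1/8 not
(1,2)N 7/8 satisfied
(1,3)N 6/7 satisfied
(1,5)N 5/7 satisfied
(1,6)N 4/5 satisfied
(2,0)S 1/5 not
(2,1)N 6/8 satisfied
(2,2)N 6/8 satisfied
(2,3)N 4/6 satisfied
(2,4)S 2/6 not
(2,5)S 2/6 not
(2,6)N 3/5 satisfied
(3,0)N 4/5 satisfied
(3,1)N 7/8 satisfied
(3,2)N 7/8 satisfied
(3,3)S 2/7 not
(3,5)N 1/7 not
(3,6)S 3/5 satisfied
(4,0)N 4/4 satisfied
(4,1)N 6/7 satisfied
(4,2)N 5/7 satisfied
(4,3)N 3/6 satisfied
(4,4)S 3/6 satisfied
(4,5)S 4/6 satisfied
(4,6)S 3/5 satisfied
(5,0)N 2/2 satisfied
(5,2)S 0/4 not
(5,3)N 2/4 satisfied
(5,5)S 3/4 satisfied
(5,6)N 0/3 not
Unsatisfied: (1,1), (2,0), (2,4), (2,5), (3,3), (3,5), (5,2), (5,6) — 8 in total.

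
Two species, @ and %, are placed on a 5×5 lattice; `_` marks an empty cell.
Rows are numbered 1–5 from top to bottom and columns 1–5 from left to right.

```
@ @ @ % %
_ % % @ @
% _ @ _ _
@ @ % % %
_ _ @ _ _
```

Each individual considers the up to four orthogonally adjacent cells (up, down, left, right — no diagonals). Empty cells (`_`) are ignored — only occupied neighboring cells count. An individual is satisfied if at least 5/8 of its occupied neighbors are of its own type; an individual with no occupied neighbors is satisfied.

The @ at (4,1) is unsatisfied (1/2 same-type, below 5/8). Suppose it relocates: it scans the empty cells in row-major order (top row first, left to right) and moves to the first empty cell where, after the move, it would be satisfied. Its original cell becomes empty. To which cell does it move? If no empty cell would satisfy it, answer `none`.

(3,4)

Vacating (4,1). Empty cells in order:
  (2,1): 1/3 same-type → still unsatisfied.
  (3,2): 2/4 same-type → still unsatisfied.
  (3,4): 2/3 same-type → satisfied — stop here.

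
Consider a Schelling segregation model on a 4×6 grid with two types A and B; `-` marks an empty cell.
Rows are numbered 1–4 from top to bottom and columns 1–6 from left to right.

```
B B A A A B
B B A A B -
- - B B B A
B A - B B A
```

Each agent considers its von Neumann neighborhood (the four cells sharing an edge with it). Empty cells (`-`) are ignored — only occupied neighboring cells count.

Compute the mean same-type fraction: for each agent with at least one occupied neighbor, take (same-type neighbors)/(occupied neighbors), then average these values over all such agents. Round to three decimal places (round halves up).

Row 1: (1,1)B 2/2 · (1,2)B 2/3 · (1,3)A 2/3 · (1,4)A 3/3 · (1,5)A 1/3 · (1,6)B 0/1
Row 2: (2,1)B 2/2 · (2,2)B 2/3 · (2,3)A 2/4 · (2,4)A 2/4 · (2,5)B 1/3
Row 3: (3,3)B 1/2 · (3,4)B 3/4 · (3,5)B 3/4 · (3,6)A 1/2
Row 4: (4,1)B 0/1 · (4,2)A 0/1 · (4,4)B 2/2 · (4,5)B 2/3 · (4,6)A 1/2
Sum over 20 agents: 2/2 + 2/3 + 2/3 + 3/3 + 1/3 + 0/1 + 2/2 + 2/3 + 2/4 + 2/4 + 1/3 + 1/2 + 3/4 + 3/4 + 1/2 + 0/1 + 0/1 + 2/2 + 2/3 + 1/2 = 34/3; mean = 34/3 ÷ 20 = 17/30 = 0.566666… → 0.567.

0.567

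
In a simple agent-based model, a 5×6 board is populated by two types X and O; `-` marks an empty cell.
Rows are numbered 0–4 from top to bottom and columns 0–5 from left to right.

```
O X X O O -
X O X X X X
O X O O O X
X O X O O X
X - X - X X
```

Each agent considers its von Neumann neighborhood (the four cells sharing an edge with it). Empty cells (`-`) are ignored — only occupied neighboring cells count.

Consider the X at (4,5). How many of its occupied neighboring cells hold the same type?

2

Occupied neighbors of (4,5): (3,5)=X, (4,4)=X.
Same type (X): 2 of 2.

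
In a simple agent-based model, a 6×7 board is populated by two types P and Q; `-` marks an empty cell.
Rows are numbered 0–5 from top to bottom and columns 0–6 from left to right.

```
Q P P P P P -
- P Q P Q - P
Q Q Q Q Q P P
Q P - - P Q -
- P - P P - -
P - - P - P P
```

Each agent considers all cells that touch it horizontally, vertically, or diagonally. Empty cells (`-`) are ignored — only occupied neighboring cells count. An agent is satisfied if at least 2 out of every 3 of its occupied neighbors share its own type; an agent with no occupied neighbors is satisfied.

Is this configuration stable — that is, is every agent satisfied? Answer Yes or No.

Row 0: (0,0)Q 0/2 unhappy · (0,1)P 2/4 unhappy · (0,2)P 4/5 ok · (0,3)P 3/5 unhappy · (0,4)P 3/4 ok · (0,5)P 2/3 ok
Row 1: (1,1)P 2/7 unhappy · (1,2)Q 3/8 unhappy · (1,3)P 3/8 unhappy · (1,4)Q 2/7 unhappy · (1,6)P 3/3 ok
Row 2: (2,0)Q 2/4 unhappy · (2,1)Q 4/6 ok · (2,2)Q 3/6 unhappy · (2,3)Q 4/6 ok · (2,4)Q 3/6 unhappy · (2,5)P 3/6 unhappy · (2,6)P 2/3 ok
Row 3: (3,0)Q 2/4 unhappy · (3,1)P 1/5 unhappy · (3,4)P 3/6 unhappy · (3,5)Q 1/5 unhappy
Row 4: (4,1)P 2/3 ok · (4,3)P 3/3 ok · (4,4)P 4/5 ok
Row 5: (5,0)P 1/1 ok · (5,3)P 2/2 ok · (5,5)P 2/2 ok · (5,6)P 1/1 ok
For instance (0,0) has only 0/2 same-type neighbors, below 2/3.

No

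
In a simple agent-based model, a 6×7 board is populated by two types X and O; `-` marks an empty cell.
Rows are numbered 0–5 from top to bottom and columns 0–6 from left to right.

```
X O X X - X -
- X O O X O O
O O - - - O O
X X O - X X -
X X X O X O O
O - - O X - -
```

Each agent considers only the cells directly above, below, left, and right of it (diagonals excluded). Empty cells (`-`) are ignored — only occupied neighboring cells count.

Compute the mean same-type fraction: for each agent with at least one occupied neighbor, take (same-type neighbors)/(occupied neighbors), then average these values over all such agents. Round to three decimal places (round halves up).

(0,0)X 0/1
(0,1)O 0/3
(0,2)X 1/3
(0,3)X 1/2
(0,5)X 0/1
(1,1)X 0/3
(1,2)O 1/3
(1,3)O 1/3
(1,4)X 0/2
(1,5)O 2/4
(1,6)O 2/2
(2,0)O 1/2
(2,1)O 1/3
(2,5)O 2/3
(2,6)O 2/2
(3,0)X 2/3
(3,1)X 2/4
(3,2)O 0/2
(3,4)X 2/2
(3,5)X 1/3
(4,0)X 2/3
(4,1)X 3/3
(4,2)X 1/3
(4,3)O 1/3
(4,4)X 2/4
(4,5)O 1/3
(4,6)O 1/1
(5,0)O 0/1
(5,3)O 1/2
(5,4)X 1/2
Sum over 30 agents: 0/1 + 0/3 + 1/3 + 1/2 + 0/1 + 0/3 + 1/3 + 1/3 + 0/2 + 2/4 + 2/2 + 1/2 + 1/3 + 2/3 + 2/2 + 2/3 + 2/4 + 0/2 + 2/2 + 1/3 + 2/3 + 3/3 + 1/3 + 1/3 + 2/4 + 1/3 + 1/1 + 0/1 + 1/2 + 1/2 = 79/6; mean = 79/6 ÷ 30 = 79/180 = 0.438888… → 0.439.

0.439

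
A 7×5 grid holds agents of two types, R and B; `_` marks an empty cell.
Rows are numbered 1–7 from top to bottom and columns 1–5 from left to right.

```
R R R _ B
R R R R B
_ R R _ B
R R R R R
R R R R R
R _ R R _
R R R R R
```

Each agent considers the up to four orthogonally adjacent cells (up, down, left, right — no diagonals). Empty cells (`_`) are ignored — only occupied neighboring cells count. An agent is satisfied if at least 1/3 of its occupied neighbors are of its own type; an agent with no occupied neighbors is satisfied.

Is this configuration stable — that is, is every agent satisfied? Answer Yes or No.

Yes

(1,1)R 2/2 ✓
(1,2)R 3/3 ✓
(1,3)R 2/2 ✓
(1,5)B 1/1 ✓
(2,1)R 2/2 ✓
(2,2)R 4/4 ✓
(2,3)R 4/4 ✓
(2,4)R 1/2 ✓
(2,5)B 2/3 ✓
(3,2)R 3/3 ✓
(3,3)R 3/3 ✓
(3,5)B 1/2 ✓
(4,1)R 2/2 ✓
(4,2)R 4/4 ✓
(4,3)R 4/4 ✓
(4,4)R 3/3 ✓
(4,5)R 2/3 ✓
(5,1)R 3/3 ✓
(5,2)R 3/3 ✓
(5,3)R 4/4 ✓
(5,4)R 4/4 ✓
(5,5)R 2/2 ✓
(6,1)R 2/2 ✓
(6,3)R 3/3 ✓
(6,4)R 3/3 ✓
(7,1)R 2/2 ✓
(7,2)R 2/2 ✓
(7,3)R 3/3 ✓
(7,4)R 3/3 ✓
(7,5)R 1/1 ✓
All meet the threshold, so the configuration is stable.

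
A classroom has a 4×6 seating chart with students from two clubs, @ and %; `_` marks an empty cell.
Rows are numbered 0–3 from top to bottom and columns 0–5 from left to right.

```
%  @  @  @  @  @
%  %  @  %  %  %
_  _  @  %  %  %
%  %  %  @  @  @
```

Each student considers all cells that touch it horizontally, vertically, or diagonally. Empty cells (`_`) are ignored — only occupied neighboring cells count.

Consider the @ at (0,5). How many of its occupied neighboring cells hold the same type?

Occupied neighbors of (0,5): (0,4)=@, (1,4)=%, (1,5)=%.
Same type (@): 1 of 3.

1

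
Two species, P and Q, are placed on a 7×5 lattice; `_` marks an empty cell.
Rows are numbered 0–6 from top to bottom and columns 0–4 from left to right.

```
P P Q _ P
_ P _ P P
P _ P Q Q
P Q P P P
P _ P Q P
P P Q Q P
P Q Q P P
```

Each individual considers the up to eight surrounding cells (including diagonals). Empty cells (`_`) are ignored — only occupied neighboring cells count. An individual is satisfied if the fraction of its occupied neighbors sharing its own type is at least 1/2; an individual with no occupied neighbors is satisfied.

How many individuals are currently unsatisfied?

10

Row 0: (0,0)P 2/2 satisfied · (0,1)P 2/3 satisfied · (0,2)Q 0/3 not · (0,4)P 2/2 satisfied
Row 1: (1,1)P 4/5 satisfied · (1,3)P 3/6 satisfied · (1,4)P 2/4 satisfied
Row 2: (2,0)P 2/3 satisfied · (2,2)P 4/6 satisfied · (2,3)Q 1/7 not · (2,4)Q 1/5 not
Row 3: (3,0)P 2/3 satisfied · (3,1)Q 0/6 not · (3,2)P 3/6 satisfied · (3,3)P 5/8 satisfied · (3,4)P 2/5 not
Row 4: (4,0)P 3/4 satisfied · (4,2)P 3/7 not · (4,3)Q 2/8 not · (4,4)P 3/5 satisfied
Row 5: (5,0)P 3/4 satisfied · (5,1)P 4/7 satisfied · (5,2)Q 4/7 satisfied · (5,3)Q 3/8 not · (5,4)P 3/5 satisfied
Row 6: (6,0)P 2/3 satisfied · (6,1)Q 2/5 not · (6,2)Q 3/5 satisfied · (6,3)P 2/5 not · (6,4)P 2/3 satisfied
Unsatisfied: (0,2), (2,3), (2,4), (3,1), (3,4), (4,2), (4,3), (5,3), (6,1), (6,3) — 10 in total.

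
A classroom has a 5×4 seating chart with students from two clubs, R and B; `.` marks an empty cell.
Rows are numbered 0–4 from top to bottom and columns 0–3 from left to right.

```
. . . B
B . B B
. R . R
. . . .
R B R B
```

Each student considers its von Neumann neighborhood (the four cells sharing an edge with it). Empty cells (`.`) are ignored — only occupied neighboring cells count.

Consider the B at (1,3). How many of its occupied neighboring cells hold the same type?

2

Occupied neighbors of (1,3): (0,3)=B, (2,3)=R, (1,2)=B.
Same type (B): 2 of 3.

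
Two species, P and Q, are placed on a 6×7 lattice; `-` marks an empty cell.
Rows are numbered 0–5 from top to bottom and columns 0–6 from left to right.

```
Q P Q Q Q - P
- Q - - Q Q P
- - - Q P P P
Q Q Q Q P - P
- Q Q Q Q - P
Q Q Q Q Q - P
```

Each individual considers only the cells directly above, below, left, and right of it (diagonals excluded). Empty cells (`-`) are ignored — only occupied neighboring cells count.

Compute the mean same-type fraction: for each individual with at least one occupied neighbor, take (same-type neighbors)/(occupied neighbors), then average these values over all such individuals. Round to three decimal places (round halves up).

0.761

Row 0: (0,0)Q 0/1 · (0,1)P 0/3 · (0,2)Q 1/2 · (0,3)Q 2/2 · (0,4)Q 2/2 · (0,6)P 1/1
Row 1: (1,1)Q 0/1 · (1,4)Q 2/3 · (1,5)Q 1/3 · (1,6)P 2/3
Row 2: (2,3)Q 1/2 · (2,4)P 2/4 · (2,5)P 2/3 · (2,6)P 3/3
Row 3: (3,0)Q 1/1 · (3,1)Q 3/3 · (3,2)Q 3/3 · (3,3)Q 3/4 · (3,4)P 1/3 · (3,6)P 2/2
Row 4: (4,1)Q 3/3 · (4,2)Q 4/4 · (4,3)Q 4/4 · (4,4)Q 2/3 · (4,6)P 2/2
Row 5: (5,0)Q 1/1 · (5,1)Q 3/3 · (5,2)Q 3/3 · (5,3)Q 3/3 · (5,4)Q 2/2 · (5,6)P 1/1
Sum over 31 individuals: 0/1 + 0/3 + 1/2 + 2/2 + 2/2 + 1/1 + 0/1 + 2/3 + 1/3 + 2/3 + 1/2 + 2/4 + 2/3 + 3/3 + 1/1 + 3/3 + 3/3 + 3/4 + 1/3 + 2/2 + 3/3 + 4/4 + 4/4 + 2/3 + 2/2 + 1/1 + 3/3 + 3/3 + 3/3 + 2/2 + 1/1 = 283/12; mean = 283/12 ÷ 31 = 283/372 = 0.760752… → 0.761.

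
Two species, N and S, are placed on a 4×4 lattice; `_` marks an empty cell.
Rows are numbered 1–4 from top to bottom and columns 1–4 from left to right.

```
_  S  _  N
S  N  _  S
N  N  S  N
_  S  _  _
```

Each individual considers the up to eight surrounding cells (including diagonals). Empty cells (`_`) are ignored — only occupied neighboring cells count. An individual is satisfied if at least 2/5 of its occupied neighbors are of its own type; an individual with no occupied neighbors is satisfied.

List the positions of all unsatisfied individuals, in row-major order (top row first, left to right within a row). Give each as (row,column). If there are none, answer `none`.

(1,4), (2,1), (2,4), (3,4), (4,2)

(1,2)S 1/2 satisfied
(1,4)N 0/1 not
(2,1)S 1/4 not
(2,2)N 2/5 satisfied
(2,4)S 1/3 not
(3,1)N 2/4 satisfied
(3,2)N 2/5 satisfied
(3,3)S 2/5 satisfied
(3,4)N 0/2 not
(4,2)S 1/3 not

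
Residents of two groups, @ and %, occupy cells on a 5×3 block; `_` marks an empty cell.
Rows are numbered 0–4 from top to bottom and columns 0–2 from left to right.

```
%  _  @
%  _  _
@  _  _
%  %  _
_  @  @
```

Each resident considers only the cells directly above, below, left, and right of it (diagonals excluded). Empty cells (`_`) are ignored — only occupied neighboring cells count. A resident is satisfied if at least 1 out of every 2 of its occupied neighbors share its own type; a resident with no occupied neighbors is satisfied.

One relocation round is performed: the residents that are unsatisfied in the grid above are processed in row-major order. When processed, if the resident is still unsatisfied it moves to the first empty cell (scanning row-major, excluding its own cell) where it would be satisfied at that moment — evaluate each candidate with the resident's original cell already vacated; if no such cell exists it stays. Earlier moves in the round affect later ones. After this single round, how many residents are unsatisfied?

Initially unsatisfied (in order): (2,0).
  (2,0) → (0,1).
Resulting grid:
% @ @
% _ _
_ _ _
% % _
_ @ @
All satisfied now.

0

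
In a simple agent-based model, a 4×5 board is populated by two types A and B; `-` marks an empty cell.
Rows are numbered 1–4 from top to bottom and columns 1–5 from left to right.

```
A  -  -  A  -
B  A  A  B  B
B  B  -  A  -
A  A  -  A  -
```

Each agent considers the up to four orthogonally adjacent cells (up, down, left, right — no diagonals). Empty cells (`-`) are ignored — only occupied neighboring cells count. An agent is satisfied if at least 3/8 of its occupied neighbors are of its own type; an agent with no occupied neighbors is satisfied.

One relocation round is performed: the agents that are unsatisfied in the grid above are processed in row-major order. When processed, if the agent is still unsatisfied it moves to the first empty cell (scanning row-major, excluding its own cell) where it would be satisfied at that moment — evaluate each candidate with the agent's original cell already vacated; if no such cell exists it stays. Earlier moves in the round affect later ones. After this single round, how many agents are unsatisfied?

Initially unsatisfied (in order): (1,1), (1,4), (2,1), (2,2), (2,4), (3,2).
  (1,1) → (1,2).
  (1,4) → (1,1).
  (2,1) → (1,4).
  (2,2): now satisfied by earlier moves; stays.
  (2,4): now satisfied by earlier moves; stays.
  (3,2) → (1,5).
Resulting grid:
A A - B B
- A A B B
B - - A -
A A - A -
Unsatisfied now: (3,1).

1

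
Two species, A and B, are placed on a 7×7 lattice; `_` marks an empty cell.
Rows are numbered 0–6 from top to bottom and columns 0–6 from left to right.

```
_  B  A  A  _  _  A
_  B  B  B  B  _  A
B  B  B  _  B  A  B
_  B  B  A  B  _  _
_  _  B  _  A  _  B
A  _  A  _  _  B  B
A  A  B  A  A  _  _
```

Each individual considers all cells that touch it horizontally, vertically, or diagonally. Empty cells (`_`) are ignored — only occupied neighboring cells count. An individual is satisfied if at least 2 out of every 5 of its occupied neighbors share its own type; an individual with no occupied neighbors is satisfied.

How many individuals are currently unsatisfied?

8

(0,1)B 2/3 ✓
(0,2)A 1/5 ✗
(0,3)A 1/4 ✗
(0,6)A 1/1 ✓
(1,1)B 5/6 ✓
(1,2)B 5/7 ✓
(1,3)B 4/6 ✓
(1,4)B 2/4 ✓
(1,6)A 2/3 ✓
(2,0)B 3/3 ✓
(2,1)B 6/6 ✓
(2,2)B 6/7 ✓
(2,4)B 3/5 ✓
(2,5)A 1/5 ✗
(2,6)B 0/2 ✗
(3,1)B 5/5 ✓
(3,2)B 4/5 ✓
(3,3)A 1/6 ✗
(3,4)B 1/4 ✗
(4,2)B 2/4 ✓
(4,4)A 1/3 ✗
(4,6)B 2/2 ✓
(5,0)A 2/2 ✓
(5,2)A 2/4 ✓
(5,5)B 2/4 ✓
(5,6)B 2/2 ✓
(6,0)A 2/2 ✓
(6,1)A 3/4 ✓
(6,2)B 0/3 ✗
(6,3)A 2/3 ✓
(6,4)A 1/2 ✓
Unsatisfied: (0,2), (0,3), (2,5), (2,6), (3,3), (3,4), (4,4), (6,2) — 8 in total.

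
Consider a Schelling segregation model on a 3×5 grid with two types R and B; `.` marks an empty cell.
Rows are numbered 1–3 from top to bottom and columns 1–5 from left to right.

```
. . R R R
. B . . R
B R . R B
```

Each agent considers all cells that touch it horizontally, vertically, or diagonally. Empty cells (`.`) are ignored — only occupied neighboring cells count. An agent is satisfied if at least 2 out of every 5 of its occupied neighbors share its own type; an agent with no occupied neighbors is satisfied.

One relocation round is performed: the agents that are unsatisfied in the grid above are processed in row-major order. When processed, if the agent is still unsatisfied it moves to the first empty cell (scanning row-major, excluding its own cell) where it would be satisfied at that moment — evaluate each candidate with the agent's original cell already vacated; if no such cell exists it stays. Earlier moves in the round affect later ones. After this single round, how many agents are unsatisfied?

1

Initially unsatisfied (in order): (2,2), (3,2), (3,5).
  (2,2) → (1,1).
  (3,2) → (1,2).
  (3,5) → (2,1).
Resulting grid:
B R R R R
B . . . R
B . . R .
Unsatisfied now: (1,2).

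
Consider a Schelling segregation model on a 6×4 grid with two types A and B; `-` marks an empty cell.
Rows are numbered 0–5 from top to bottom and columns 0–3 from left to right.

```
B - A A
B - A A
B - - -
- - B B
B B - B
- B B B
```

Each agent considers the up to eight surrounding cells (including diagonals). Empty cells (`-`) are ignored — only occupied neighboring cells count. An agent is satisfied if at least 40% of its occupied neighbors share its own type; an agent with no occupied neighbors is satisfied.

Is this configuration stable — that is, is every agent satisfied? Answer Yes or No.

Yes

(0,0)B 1/1 ok
(0,2)A 3/3 ok
(0,3)A 3/3 ok
(1,0)B 2/2 ok
(1,2)A 3/3 ok
(1,3)A 3/3 ok
(2,0)B 1/1 ok
(3,2)B 3/3 ok
(3,3)B 2/2 ok
(4,0)B 2/2 ok
(4,1)B 4/4 ok
(4,3)B 4/4 ok
(5,1)B 3/3 ok
(5,2)B 4/4 ok
(5,3)B 2/2 ok
All meet the threshold, so the configuration is stable.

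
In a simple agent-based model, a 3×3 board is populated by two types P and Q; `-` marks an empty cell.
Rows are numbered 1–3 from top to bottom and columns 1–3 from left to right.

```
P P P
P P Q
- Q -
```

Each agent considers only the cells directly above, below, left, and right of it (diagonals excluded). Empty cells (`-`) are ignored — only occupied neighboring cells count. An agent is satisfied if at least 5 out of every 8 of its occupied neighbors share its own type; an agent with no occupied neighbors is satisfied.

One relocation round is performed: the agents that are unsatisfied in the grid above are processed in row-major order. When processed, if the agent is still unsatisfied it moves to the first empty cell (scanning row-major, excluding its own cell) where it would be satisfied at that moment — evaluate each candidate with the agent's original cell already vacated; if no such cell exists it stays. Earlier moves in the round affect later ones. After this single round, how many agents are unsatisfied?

1

Initially unsatisfied (in order): (1,3), (2,2), (2,3), (3,2).
  (1,3): no empty cell satisfies it; stays.
  (2,2): no empty cell satisfies it; stays.
  (2,3) → (3,3).
  (3,2): no empty cell satisfies it; stays.
Resulting grid:
P P P
P P -
- Q Q
Unsatisfied now: (3,2).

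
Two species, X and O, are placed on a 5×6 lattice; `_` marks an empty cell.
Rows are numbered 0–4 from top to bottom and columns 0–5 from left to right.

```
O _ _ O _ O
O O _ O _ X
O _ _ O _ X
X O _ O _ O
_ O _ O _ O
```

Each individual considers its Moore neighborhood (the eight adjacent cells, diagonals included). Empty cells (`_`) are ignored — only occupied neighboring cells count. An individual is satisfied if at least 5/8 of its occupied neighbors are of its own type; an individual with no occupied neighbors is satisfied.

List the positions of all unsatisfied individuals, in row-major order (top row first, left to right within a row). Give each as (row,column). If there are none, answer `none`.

(0,5), (1,5), (2,5), (3,0), (3,5), (4,1)

(0,0)O 2/2 ok
(0,3)O 1/1 ok
(0,5)O 0/1 unhappy
(1,0)O 3/3 ok
(1,1)O 3/3 ok
(1,3)O 2/2 ok
(1,5)X 1/2 unhappy
(2,0)O 3/4 ok
(2,3)O 2/2 ok
(2,5)X 1/2 unhappy
(3,0)X 0/3 unhappy
(3,1)O 2/3 ok
(3,3)O 2/2 ok
(3,5)O 1/2 unhappy
(4,1)O 1/2 unhappy
(4,3)O 1/1 ok
(4,5)O 1/1 ok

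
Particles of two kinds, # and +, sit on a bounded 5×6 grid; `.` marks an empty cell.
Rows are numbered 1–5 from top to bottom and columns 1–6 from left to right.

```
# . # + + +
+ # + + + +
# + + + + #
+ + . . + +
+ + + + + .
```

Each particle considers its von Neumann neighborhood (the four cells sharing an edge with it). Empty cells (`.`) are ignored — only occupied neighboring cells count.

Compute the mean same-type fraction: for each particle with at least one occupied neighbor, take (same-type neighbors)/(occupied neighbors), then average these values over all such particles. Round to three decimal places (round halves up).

Row 1: (1,1)# 0/1 · (1,3)# 0/2 · (1,4)+ 2/3 · (1,5)+ 3/3 · (1,6)+ 2/2
Row 2: (2,1)+ 0/3 · (2,2)# 0/3 · (2,3)+ 2/4 · (2,4)+ 4/4 · (2,5)+ 4/4 · (2,6)+ 2/3
Row 3: (3,1)# 0/3 · (3,2)+ 2/4 · (3,3)+ 3/3 · (3,4)+ 3/3 · (3,5)+ 3/4 · (3,6)# 0/3
Row 4: (4,1)+ 2/3 · (4,2)+ 3/3 · (4,5)+ 3/3 · (4,6)+ 1/2
Row 5: (5,1)+ 2/2 · (5,2)+ 3/3 · (5,3)+ 2/2 · (5,4)+ 2/2 · (5,5)+ 2/2
Sum over 26 particles: 0/1 + 0/2 + 2/3 + 3/3 + 2/2 + 0/3 + 0/3 + 2/4 + 4/4 + 4/4 + 2/3 + 0/3 + 2/4 + 3/3 + 3/3 + 3/4 + 0/3 + 2/3 + 3/3 + 3/3 + 1/2 + 2/2 + 3/3 + 2/2 + 2/2 + 2/2 = 69/4; mean = 69/4 ÷ 26 = 69/104 = 0.663461… → 0.663.

0.663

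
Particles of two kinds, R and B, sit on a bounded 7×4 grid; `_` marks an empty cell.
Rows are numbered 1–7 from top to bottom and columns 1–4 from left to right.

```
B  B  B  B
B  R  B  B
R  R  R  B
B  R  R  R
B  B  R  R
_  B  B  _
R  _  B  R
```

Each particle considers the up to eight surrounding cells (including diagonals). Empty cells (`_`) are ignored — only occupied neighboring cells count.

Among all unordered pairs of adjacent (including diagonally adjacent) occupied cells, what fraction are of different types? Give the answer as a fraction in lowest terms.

26/67

Scan each occupied cell's neighbors to the right and below (and the two forward diagonals) so each pair is counted once.
Row 1: B(1,1)–B(1,2)= B(1,1)–B(2,1)= B(1,1)–R(2,2)≠ B(1,2)–B(1,3)= B(1,2)–R(2,2)≠ B(1,2)–B(2,3)= B(1,2)–B(2,1)= B(1,3)–B(1,4)= B(1,3)–B(2,3)= B(1,3)–B(2,4)= B(1,3)–R(2,2)≠ B(1,4)–B(2,4)= B(1,4)–B(2,3)=  → 3/13 unlike.
Row 2: B(2,1)–R(2,2)≠ B(2,1)–R(3,1)≠ B(2,1)–R(3,2)≠ R(2,2)–B(2,3)≠ R(2,2)–R(3,2)= R(2,2)–R(3,3)= R(2,2)–R(3,1)= B(2,3)–B(2,4)= B(2,3)–R(3,3)≠ B(2,3)–B(3,4)= B(2,3)–R(3,2)≠ B(2,4)–B(3,4)= B(2,4)–R(3,3)≠  → 7/13 unlike.
Row 3: R(3,1)–R(3,2)= R(3,1)–B(4,1)≠ R(3,1)–R(4,2)= R(3,2)–R(3,3)= R(3,2)–R(4,2)= R(3,2)–R(4,3)= R(3,2)–B(4,1)≠ R(3,3)–B(3,4)≠ R(3,3)–R(4,3)= R(3,3)–R(4,4)= R(3,3)–R(4,2)= B(3,4)–R(4,4)≠ B(3,4)–R(4,3)≠  → 5/13 unlike.
Row 4: B(4,1)–R(4,2)≠ B(4,1)–B(5,1)= B(4,1)–B(5,2)= R(4,2)–R(4,3)= R(4,2)–B(5,2)≠ R(4,2)–R(5,3)= R(4,2)–B(5,1)≠ R(4,3)–R(4,4)= R(4,3)–R(5,3)= R(4,3)–R(5,4)= R(4,3)–B(5,2)≠ R(4,4)–R(5,4)= R(4,4)–R(5,3)=  → 4/13 unlike.
Row 5: B(5,1)–B(5,2)= B(5,1)–B(6,2)= B(5,2)–R(5,3)≠ B(5,2)–B(6,2)= B(5,2)–B(6,3)= R(5,3)–R(5,4)= R(5,3)–B(6,3)≠ R(5,3)–B(6,2)≠ R(5,4)–B(6,3)≠  → 4/9 unlike.
Row 6: B(6,2)–B(6,3)= B(6,2)–B(7,3)= B(6,2)–R(7,1)≠ B(6,3)–B(7,3)= B(6,3)–R(7,4)≠  → 2/5 unlike.
Row 7: B(7,3)–R(7,4)≠  → 1/1 unlike.
Total adjacent occupied pairs: 67; unlike-type pairs: 26.
26/67 is already in lowest terms.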